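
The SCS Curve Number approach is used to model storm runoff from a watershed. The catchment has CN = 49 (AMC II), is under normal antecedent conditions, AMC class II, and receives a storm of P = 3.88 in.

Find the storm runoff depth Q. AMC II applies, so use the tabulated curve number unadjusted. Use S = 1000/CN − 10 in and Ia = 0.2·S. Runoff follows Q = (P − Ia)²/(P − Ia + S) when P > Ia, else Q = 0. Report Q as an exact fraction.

AMC II — tabulated CN = 49 applies directly.
Max retention: S = 1000/49 − 10 = 510/49 in (≈ 10.408 in)
Ia = 0.2·(510/49) = 102/49 in ≈ 2.082 in
Since P=3.880 > Ia=2.082: effective rainfall P−Ia = 2203/1225 in
Runoff Q = (P−Ia)²/(P−Ia+S) = (1.798)²/(1.798+10.408) = 4853209/18317425 ≈ 0.265 in

Q = 4853209/18317425 in ≈ 0.265 in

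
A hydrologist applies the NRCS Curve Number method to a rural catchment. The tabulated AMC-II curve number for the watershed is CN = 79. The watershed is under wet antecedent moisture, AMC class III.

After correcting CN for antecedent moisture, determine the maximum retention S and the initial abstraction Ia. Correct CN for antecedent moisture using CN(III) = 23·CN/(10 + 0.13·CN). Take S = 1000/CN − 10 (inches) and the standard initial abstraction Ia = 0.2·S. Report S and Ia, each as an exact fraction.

CN(III) from CN(II)=79: (23·79)/(10 + 0.13·79) = 181700/2027 ≈ 89.640
S = 1000/(181700/2027) − 10 = 2100/1817 in ≈ 1.156 in
Ia = 0.2S: 0.2·1.156 = 0.231 in (exactly 420/1817)

S = 2100/1817 in ≈ 1.156 in; Ia = 420/1817 in ≈ 0.231 in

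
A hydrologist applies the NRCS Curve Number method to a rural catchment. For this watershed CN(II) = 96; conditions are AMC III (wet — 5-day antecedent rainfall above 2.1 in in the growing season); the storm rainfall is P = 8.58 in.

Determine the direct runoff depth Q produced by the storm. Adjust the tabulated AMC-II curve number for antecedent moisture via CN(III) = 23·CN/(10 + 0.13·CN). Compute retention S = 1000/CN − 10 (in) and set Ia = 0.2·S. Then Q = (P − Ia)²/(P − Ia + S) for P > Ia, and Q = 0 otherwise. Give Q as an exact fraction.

Adjust CN=96 to AMC III: 23·96/(10 + 0.13·96) → 2208 ÷ (562/25) = 27600/281 ≈ 98.221
Retention S: 1000/CN − 10 with CN=98.221 → S = 25/138 ≈ 0.181 in
Initial abstraction Ia = S/5 = (25/138)/5 = 5/138 ≈ 0.036 in
P − Ia = 8.580 − 0.036 = 14738/1725 ≈ 8.544 in (> 0, runoff occurs)
Q: (14738/1725)² ÷ (30101/3450) = 434417288/51924225 in (≈ 8.366 in)

Q = 434417288/51924225 in ≈ 8.366 in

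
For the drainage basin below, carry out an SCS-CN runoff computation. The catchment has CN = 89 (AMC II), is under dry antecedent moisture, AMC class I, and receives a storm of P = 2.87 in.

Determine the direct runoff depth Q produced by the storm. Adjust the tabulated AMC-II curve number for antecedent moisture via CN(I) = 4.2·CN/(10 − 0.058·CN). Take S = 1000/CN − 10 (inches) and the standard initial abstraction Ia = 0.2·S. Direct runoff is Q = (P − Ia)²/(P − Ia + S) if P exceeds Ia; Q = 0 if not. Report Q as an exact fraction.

Q = 181819518409/182489720700 in ≈ 0.996 in

Dry (AMC I): CN(I) = 4.2·89/(10 − 0.058·89) = (1869/5)/(2419/500) = 186900/2419 ≈ 77.263
Retention S: 1000/CN − 10 with CN=77.263 → S = 5500/1869 ≈ 2.943 in
Ia = 0.2S: 0.2·2.943 = 0.589 in (exactly 1100/1869)
Since P=2.870 > Ia=0.589: effective rainfall P−Ia = 426403/186900 in
Q: (426403/186900)² ÷ (976403/186900) = 181819518409/182489720700 in (≈ 0.996 in)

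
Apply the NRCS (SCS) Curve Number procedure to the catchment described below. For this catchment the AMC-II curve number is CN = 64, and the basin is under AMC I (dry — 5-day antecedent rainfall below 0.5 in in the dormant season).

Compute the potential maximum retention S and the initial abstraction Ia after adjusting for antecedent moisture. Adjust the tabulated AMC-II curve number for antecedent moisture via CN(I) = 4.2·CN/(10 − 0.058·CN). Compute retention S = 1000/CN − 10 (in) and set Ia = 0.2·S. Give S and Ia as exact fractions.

CN(I) from CN(II)=64: (4.2·64)/(10 − 0.058·64) = 5600/131 ≈ 42.748
Max retention: S = 1000/(5600/131) − 10 = 375/28 in (≈ 13.393 in)
Ia = 0.2·(375/28) = 75/28 in ≈ 2.679 in

S = 375/28 in ≈ 13.393 in; Ia = 75/28 in ≈ 2.679 in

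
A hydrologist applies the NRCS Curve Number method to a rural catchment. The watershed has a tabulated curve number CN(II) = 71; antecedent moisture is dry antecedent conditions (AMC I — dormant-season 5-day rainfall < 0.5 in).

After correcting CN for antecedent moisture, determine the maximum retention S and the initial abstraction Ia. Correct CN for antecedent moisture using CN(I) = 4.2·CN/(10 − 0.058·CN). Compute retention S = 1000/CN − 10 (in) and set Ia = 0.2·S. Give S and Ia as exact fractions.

Adjust CN=71 to AMC I: 4.2·71/(10 − 0.058·71) → (1491/5) ÷ (2941/500) = 149100/2941 ≈ 50.697
Retention S: 1000/CN − 10 with CN=50.697 → S = 14500/1491 ≈ 9.725 in
Ia = 0.2S: 0.2·9.725 = 1.945 in (exactly 2900/1491)

S = 14500/1491 in ≈ 9.725 in; Ia = 2900/1491 in ≈ 1.945 in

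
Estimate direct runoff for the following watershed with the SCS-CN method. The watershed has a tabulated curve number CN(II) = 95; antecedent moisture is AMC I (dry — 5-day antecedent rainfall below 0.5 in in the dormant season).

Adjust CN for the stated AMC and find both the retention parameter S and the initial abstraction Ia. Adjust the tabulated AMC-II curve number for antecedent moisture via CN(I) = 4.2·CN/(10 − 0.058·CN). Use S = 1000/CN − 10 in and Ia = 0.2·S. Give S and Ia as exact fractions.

S = 500/399 in ≈ 1.253 in; Ia = 100/399 in ≈ 0.251 in

CN(I) from CN(II)=95: (4.2·95)/(10 − 0.058·95) = 39900/449 ≈ 88.864
Max retention: S = 1000/(39900/449) − 10 = 500/399 in (≈ 1.253 in)
Initial abstraction Ia = S/5 = (500/399)/5 = 100/399 ≈ 0.251 in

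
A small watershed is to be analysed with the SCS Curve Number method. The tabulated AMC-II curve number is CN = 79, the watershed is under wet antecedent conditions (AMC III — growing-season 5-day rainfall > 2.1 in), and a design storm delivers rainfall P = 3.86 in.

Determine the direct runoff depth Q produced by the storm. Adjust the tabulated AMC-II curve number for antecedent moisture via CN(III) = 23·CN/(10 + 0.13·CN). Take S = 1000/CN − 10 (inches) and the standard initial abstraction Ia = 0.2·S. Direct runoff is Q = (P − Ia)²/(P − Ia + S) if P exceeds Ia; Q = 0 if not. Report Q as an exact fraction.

Q = 108689561761/39490768850 in ≈ 2.752 in

Adjust CN=79 to AMC III: 23·79/(10 + 0.13·79) → 1817 ÷ (2027/100) = 181700/2027 ≈ 89.640
Max retention: S = 1000/(181700/2027) − 10 = 2100/1817 in (≈ 1.156 in)
Ia = 0.2·(2100/1817) = 420/1817 in ≈ 0.231 in
Since P=3.860 > Ia=0.231: effective rainfall P−Ia = 329681/90850 in
Q = (329681/90850)²/((329681/90850) + 2100/1817) = (108689561761/8253722500)/(434681/90850) = 108689561761/39490768850 in ≈ 2.752 in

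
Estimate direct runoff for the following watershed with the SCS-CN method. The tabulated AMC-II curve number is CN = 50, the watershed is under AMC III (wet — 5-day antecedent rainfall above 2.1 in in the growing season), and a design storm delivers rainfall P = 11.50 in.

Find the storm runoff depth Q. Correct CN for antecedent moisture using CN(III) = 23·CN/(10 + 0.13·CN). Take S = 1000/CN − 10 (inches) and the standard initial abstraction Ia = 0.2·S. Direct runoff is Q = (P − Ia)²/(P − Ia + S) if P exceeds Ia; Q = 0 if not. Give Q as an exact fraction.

Q = 239121/31694 in ≈ 7.545 in

Adjust CN=50 to AMC III: 23·50/(10 + 0.13·50) → 1150 ÷ (33/2) = 2300/33 ≈ 69.697
Max retention: S = 1000/(2300/33) − 10 = 100/23 in (≈ 4.348 in)
Ia = 0.2S: 0.2·4.348 = 0.870 in (exactly 20/23)
P − Ia = 11.500 − 0.870 = 489/46 ≈ 10.630 in (> 0, runoff occurs)
Q: (489/46)² ÷ (689/46) = 239121/31694 in (≈ 7.545 in)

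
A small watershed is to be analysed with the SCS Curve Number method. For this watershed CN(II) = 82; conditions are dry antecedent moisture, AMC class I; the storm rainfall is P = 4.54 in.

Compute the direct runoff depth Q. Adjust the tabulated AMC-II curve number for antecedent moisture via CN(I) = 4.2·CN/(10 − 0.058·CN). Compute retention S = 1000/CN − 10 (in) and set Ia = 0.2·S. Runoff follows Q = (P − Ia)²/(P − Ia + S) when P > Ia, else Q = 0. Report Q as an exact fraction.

Q = 2514922201/1795888150 in ≈ 1.400 in

Adjust CN=82 to AMC I: 4.2·82/(10 − 0.058·82) → (1722/5) ÷ (1311/250) = 28700/437 ≈ 65.675
S = 1000/(28700/437) − 10 = 1500/287 in ≈ 5.226 in
Initial abstraction Ia = S/5 = (1500/287)/5 = 300/287 ≈ 1.045 in
Since P=4.540 > Ia=1.045: effective rainfall P−Ia = 50149/14350 in
Q = (50149/14350)²/((50149/14350) + 1500/287) = (2514922201/205922500)/(125149/14350) = 2514922201/1795888150 in ≈ 1.400 in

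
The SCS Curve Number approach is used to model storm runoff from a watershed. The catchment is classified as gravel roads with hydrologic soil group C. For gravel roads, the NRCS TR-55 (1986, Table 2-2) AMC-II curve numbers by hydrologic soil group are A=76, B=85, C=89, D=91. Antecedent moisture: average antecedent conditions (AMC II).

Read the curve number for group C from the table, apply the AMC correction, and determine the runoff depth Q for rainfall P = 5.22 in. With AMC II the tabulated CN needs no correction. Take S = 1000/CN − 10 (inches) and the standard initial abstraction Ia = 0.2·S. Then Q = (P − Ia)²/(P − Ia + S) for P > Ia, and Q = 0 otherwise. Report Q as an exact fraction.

Q = 489692641/122949050 in ≈ 3.983 in

NRCS table: gravel roads, soil group C → CN(II) = 89
CN(II) = 89; AMC II needs no correction.
S = 1000/89 − 10 = 110/89 in ≈ 1.236 in
Initial abstraction Ia = S/5 = (110/89)/5 = 22/89 ≈ 0.247 in
Excess rainfall: 5.220 − 0.247 = 4.973 in; P > Ia so Q > 0
Q: (22129/4450)² ÷ (27629/4450) = 489692641/122949050 in (≈ 3.983 in)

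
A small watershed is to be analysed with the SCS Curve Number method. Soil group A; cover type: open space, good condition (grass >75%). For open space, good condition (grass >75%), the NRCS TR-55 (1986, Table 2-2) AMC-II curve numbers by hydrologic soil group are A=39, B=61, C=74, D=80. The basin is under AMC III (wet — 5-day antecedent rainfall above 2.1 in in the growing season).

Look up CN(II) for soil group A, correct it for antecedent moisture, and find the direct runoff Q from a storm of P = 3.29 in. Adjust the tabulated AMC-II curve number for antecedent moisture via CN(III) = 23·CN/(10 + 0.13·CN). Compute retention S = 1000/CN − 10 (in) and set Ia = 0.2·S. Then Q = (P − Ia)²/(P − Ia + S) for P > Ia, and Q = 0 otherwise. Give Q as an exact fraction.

NRCS table: open space, good condition (grass >75%), soil group A → CN(II) = 39
Wet (AMC III): CN(III) = 23·39/(10 + 0.13·39) = 897/(1507/100) = 89700/1507 ≈ 59.522
S = 1000/(89700/1507) − 10 = 6100/897 in ≈ 6.800 in
Ia = 0.2S: 0.2·6.800 = 1.360 in (exactly 1220/897)
Since P=3.290 > Ia=1.360: effective rainfall P−Ia = 173113/89700 in
Runoff Q = (P−Ia)²/(P−Ia+S) = (1.930)²/(1.930+6.800) = 29968110769/70245236100 ≈ 0.427 in

Q = 29968110769/70245236100 in ≈ 0.427 in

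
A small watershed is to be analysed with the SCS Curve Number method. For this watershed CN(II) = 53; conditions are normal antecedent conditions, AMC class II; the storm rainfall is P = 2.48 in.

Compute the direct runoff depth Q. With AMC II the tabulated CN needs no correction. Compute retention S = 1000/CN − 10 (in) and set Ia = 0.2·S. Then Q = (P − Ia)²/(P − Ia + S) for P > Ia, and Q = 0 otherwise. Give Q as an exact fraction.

AMC II — tabulated CN = 53 applies directly.
S = 1000/53 − 10 = 470/53 in ≈ 8.868 in
Ia = 0.2S: 0.2·8.868 = 1.774 in (exactly 94/53)
Since P=2.480 > Ia=1.774: effective rainfall P−Ia = 936/1325 in
Q = (936/1325)²/((936/1325) + 470/53) = (876096/1755625)/(12686/1325) = 438048/8404475 in ≈ 0.052 in

Q = 438048/8404475 in ≈ 0.052 in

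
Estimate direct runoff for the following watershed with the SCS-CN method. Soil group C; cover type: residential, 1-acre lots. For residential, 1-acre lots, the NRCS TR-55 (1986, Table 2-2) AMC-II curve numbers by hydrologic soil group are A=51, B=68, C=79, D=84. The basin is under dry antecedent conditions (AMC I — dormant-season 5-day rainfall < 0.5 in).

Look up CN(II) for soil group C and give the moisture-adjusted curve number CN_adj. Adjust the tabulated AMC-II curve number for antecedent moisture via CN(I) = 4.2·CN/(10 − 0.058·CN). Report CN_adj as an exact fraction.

CN_adj = 7900/129 ≈ 61.240

NRCS table: residential, 1-acre lots, soil group C → CN(II) = 79
Dry (AMC I): CN(I) = 4.2·79/(10 − 0.058·79) = (1659/5)/(2709/500) = 7900/129 ≈ 61.240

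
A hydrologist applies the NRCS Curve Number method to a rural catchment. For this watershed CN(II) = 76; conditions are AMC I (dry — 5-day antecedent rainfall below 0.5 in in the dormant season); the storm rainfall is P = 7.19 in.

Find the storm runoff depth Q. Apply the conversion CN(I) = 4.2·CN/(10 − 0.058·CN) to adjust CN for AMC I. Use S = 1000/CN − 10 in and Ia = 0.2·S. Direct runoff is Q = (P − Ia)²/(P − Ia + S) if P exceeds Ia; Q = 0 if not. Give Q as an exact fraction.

Dry (AMC I): CN(I) = 4.2·76/(10 − 0.058·76) = (1596/5)/(699/125) = 13300/233 ≈ 57.082
S = 1000/(13300/233) − 10 = 1000/133 in ≈ 7.519 in
Ia = 0.2S: 0.2·7.519 = 1.504 in (exactly 200/133)
Excess rainfall: 7.190 − 1.504 = 5.686 in; P > Ia so Q > 0
Q = (75627/13300)²/((75627/13300) + 1000/133) = (5719443129/176890000)/(175627/13300) = 5719443129/2335839100 in ≈ 2.449 in

Q = 5719443129/2335839100 in ≈ 2.449 in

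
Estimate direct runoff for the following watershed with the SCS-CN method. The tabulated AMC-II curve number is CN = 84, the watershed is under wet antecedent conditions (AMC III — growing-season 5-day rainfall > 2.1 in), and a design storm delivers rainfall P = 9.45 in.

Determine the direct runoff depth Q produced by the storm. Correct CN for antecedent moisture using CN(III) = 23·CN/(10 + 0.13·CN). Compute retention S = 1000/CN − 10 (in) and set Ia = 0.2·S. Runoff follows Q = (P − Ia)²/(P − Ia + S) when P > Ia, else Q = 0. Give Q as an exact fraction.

Q = 8043757969/943656420 in ≈ 8.524 in

CN(III) from CN(II)=84: (23·84)/(10 + 0.13·84) = 48300/523 ≈ 92.352
Max retention: S = 1000/(48300/523) − 10 = 400/483 in (≈ 0.828 in)
Ia = 0.2·(400/483) = 80/483 in ≈ 0.166 in
Since P=9.450 > Ia=0.166: effective rainfall P−Ia = 89687/9660 in
Q: (89687/9660)² ÷ (97687/9660) = 8043757969/943656420 in (≈ 8.524 in)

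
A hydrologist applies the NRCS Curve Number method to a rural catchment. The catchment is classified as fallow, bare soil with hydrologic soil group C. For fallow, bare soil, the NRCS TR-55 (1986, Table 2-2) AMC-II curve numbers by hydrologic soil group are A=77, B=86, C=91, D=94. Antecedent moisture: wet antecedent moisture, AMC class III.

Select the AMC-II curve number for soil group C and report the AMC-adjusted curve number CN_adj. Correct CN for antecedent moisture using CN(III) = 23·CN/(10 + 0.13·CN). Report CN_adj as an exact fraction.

CN_adj = 209300/2183 ≈ 95.877

NRCS table: fallow, bare soil, soil group C → CN(II) = 91
Adjust CN=91 to AMC III: 23·91/(10 + 0.13·91) → 2093 ÷ (2183/100) = 209300/2183 ≈ 95.877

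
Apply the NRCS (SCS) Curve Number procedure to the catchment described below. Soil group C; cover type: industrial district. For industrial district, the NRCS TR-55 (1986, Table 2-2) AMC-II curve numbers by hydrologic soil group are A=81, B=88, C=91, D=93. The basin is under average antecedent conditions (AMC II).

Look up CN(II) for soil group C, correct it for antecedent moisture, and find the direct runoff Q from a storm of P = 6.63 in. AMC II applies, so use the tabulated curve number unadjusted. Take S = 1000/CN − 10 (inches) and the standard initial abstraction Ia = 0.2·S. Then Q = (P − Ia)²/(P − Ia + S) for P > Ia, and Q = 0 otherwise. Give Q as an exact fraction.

NRCS table: industrial district, soil group C → CN(II) = 91
AMC II — tabulated CN = 91 applies directly.
S = 1000/91 − 10 = 90/91 in ≈ 0.989 in
Ia = 0.2·(90/91) = 18/91 in ≈ 0.198 in
Since P=6.630 > Ia=0.198: effective rainfall P−Ia = 58533/9100 in
Runoff Q = (P−Ia)²/(P−Ia+S) = (6.432)²/(6.432+0.989) = 1142037363/204850100 ≈ 5.575 in

Q = 1142037363/204850100 in ≈ 5.575 in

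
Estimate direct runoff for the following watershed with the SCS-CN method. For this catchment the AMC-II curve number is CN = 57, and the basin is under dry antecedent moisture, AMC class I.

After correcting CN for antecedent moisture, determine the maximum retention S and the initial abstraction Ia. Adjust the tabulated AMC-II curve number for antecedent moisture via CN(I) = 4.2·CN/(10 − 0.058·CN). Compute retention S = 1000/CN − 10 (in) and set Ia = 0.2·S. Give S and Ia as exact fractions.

S = 21500/1197 in ≈ 17.962 in; Ia = 4300/1197 in ≈ 3.592 in

Adjust CN=57 to AMC I: 4.2·57/(10 − 0.058·57) → (1197/5) ÷ (3347/500) = 119700/3347 ≈ 35.763
Max retention: S = 1000/(119700/3347) − 10 = 21500/1197 in (≈ 17.962 in)
Ia = 0.2·(21500/1197) = 4300/1197 in ≈ 3.592 in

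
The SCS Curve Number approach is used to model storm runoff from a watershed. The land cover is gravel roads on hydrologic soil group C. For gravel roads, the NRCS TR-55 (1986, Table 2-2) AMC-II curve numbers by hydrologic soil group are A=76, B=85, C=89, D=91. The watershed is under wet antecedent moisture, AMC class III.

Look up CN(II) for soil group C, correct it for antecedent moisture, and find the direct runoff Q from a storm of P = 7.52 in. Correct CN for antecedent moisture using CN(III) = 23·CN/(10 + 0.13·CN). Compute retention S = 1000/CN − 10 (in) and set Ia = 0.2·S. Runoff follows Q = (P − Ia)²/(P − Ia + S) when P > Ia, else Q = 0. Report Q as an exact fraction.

NRCS table: gravel roads, soil group C → CN(II) = 89
Wet (AMC III): CN(III) = 23·89/(10 + 0.13·89) = 2047/(2157/100) = 204700/2157 ≈ 94.900
Retention S: 1000/CN − 10 with CN=94.900 → S = 1100/2047 ≈ 0.537 in
Ia = 0.2·(1100/2047) = 220/2047 in ≈ 0.107 in
Since P=7.520 > Ia=0.107: effective rainfall P−Ia = 379336/51175 in
Q: (379336/51175)² ÷ (406836/51175) = 35973950224/5204958075 in (≈ 6.911 in)

Q = 35973950224/5204958075 in ≈ 6.911 in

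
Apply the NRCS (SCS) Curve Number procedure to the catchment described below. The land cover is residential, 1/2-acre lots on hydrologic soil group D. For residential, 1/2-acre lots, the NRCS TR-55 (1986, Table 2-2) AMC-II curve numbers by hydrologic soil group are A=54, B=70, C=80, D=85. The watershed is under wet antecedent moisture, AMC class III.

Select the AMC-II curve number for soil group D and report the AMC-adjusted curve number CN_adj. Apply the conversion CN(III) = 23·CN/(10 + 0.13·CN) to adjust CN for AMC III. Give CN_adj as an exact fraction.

CN_adj = 39100/421 ≈ 92.874

NRCS table: residential, 1/2-acre lots, soil group D → CN(II) = 85
CN(III) from CN(II)=85: (23·85)/(10 + 0.13·85) = 39100/421 ≈ 92.874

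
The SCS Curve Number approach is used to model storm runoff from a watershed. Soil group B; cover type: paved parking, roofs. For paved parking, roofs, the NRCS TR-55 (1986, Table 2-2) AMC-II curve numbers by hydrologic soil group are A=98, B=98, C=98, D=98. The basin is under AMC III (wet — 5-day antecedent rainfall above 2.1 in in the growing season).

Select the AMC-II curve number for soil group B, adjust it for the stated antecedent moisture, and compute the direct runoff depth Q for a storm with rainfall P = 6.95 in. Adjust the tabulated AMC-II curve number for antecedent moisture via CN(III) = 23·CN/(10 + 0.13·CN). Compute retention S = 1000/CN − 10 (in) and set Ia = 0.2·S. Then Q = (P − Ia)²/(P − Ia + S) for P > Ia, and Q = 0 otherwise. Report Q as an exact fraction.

Q = 24415000009/3567022620 in ≈ 6.845 in

NRCS table: paved parking, roofs, soil group B → CN(II) = 98
Wet (AMC III): CN(III) = 23·98/(10 + 0.13·98) = 2254/(1137/50) = 112700/1137 ≈ 99.120
Max retention: S = 1000/(112700/1137) − 10 = 100/1127 in (≈ 0.089 in)
Ia = 0.2S: 0.2·0.089 = 0.018 in (exactly 20/1127)
P − Ia = 6.950 − 0.018 = 156253/22540 ≈ 6.932 in (> 0, runoff occurs)
Runoff Q = (P−Ia)²/(P−Ia+S) = (6.932)²/(6.932+0.089) = 24415000009/3567022620 ≈ 6.845 in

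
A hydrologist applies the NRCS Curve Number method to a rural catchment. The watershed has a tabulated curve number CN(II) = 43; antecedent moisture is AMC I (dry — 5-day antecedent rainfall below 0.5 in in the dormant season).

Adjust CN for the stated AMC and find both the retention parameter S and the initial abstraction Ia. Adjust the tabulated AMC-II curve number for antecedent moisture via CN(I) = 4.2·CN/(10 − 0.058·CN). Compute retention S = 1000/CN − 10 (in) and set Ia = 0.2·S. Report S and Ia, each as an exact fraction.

Adjust CN=43 to AMC I: 4.2·43/(10 − 0.058·43) → (903/5) ÷ (3753/500) = 30100/1251 ≈ 24.061
S = 1000/(30100/1251) − 10 = 9500/301 in ≈ 31.561 in
Ia = 0.2S: 0.2·31.561 = 6.312 in (exactly 1900/301)

S = 9500/301 in ≈ 31.561 in; Ia = 1900/301 in ≈ 6.312 in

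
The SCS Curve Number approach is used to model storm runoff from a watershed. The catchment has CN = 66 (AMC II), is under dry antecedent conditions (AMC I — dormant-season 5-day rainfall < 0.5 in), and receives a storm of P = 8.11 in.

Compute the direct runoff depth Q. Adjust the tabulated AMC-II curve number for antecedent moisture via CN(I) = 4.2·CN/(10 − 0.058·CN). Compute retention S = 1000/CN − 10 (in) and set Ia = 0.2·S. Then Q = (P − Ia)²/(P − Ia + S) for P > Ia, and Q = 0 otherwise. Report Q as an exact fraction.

Q = 153682032529/86072193900 in ≈ 1.786 in

Dry (AMC I): CN(I) = 4.2·66/(10 − 0.058·66) = (1386/5)/(1543/250) = 69300/1543 ≈ 44.913
Max retention: S = 1000/(69300/1543) − 10 = 8500/693 in (≈ 12.266 in)
Ia = 0.2S: 0.2·12.266 = 2.453 in (exactly 1700/693)
Since P=8.110 > Ia=2.453: effective rainfall P−Ia = 392023/69300 in
Q: (392023/69300)² ÷ (1242023/69300) = 153682032529/86072193900 in (≈ 1.786 in)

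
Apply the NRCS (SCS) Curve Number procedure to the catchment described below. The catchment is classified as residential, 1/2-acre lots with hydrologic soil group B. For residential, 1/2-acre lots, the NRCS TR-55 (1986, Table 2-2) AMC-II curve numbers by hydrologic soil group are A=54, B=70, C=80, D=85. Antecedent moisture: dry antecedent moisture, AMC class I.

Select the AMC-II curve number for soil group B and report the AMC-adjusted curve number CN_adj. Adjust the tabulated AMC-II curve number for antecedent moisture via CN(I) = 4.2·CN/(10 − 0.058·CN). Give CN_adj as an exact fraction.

CN_adj = 4900/99 ≈ 49.495

NRCS table: residential, 1/2-acre lots, soil group B → CN(II) = 70
Dry (AMC I): CN(I) = 4.2·70/(10 − 0.058·70) = 294/(297/50) = 4900/99 ≈ 49.495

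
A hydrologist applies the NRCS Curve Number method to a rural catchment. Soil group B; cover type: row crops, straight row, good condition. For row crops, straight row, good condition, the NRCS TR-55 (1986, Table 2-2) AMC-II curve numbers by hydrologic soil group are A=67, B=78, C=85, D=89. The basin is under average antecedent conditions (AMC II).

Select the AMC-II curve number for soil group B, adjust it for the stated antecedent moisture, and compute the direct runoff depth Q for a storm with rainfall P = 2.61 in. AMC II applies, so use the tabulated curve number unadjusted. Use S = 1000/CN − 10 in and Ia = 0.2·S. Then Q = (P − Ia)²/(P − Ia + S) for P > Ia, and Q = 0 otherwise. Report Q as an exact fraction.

NRCS table: row crops, straight row, good condition, soil group B → CN(II) = 78
Average conditions: CN = 78 (no AMC adjustment).
Max retention: S = 1000/78 − 10 = 110/39 in (≈ 2.821 in)
Initial abstraction Ia = S/5 = (110/39)/5 = 22/39 ≈ 0.564 in
Excess rainfall: 2.610 − 0.564 = 2.046 in; P > Ia so Q > 0
Runoff Q = (P−Ia)²/(P−Ia+S) = (2.046)²/(2.046+2.821) = 63664441/74018100 ≈ 0.860 in

Q = 63664441/74018100 in ≈ 0.860 in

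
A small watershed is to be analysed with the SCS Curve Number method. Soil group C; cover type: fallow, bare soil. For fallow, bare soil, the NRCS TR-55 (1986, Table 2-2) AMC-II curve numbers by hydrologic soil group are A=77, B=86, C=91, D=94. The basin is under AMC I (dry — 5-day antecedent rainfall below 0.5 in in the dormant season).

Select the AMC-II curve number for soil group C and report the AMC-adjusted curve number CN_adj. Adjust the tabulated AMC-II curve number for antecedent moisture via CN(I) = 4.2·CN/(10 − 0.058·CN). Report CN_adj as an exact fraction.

CN_adj = 63700/787 ≈ 80.940

NRCS table: fallow, bare soil, soil group C → CN(II) = 91
CN(I) from CN(II)=91: (4.2·91)/(10 − 0.058·91) = 63700/787 ≈ 80.940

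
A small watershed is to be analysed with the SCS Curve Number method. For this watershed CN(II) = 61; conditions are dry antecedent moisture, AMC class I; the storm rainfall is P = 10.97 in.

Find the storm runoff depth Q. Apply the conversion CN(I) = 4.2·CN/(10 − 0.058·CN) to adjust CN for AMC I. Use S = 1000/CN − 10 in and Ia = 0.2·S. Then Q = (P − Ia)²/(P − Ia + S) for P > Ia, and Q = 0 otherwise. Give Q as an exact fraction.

Q = 114527419561/42205491300 in ≈ 2.714 in

Dry (AMC I): CN(I) = 4.2·61/(10 − 0.058·61) = (1281/5)/(3231/500) = 42700/1077 ≈ 39.647
S = 1000/(42700/1077) − 10 = 6500/427 in ≈ 15.222 in
Initial abstraction Ia = S/5 = (6500/427)/5 = 1300/427 ≈ 3.044 in
Excess rainfall: 10.970 − 3.044 = 7.926 in; P > Ia so Q > 0
Q = (338419/42700)²/((338419/42700) + 6500/427) = (114527419561/1823290000)/(988419/42700) = 114527419561/42205491300 in ≈ 2.714 in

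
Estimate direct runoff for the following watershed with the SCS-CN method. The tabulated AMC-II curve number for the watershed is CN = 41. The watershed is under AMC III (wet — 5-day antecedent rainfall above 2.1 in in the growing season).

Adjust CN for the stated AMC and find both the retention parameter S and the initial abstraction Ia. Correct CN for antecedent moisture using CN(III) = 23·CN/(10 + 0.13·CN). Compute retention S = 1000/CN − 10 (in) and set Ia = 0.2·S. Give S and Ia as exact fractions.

S = 5900/943 in ≈ 6.257 in; Ia = 1180/943 in ≈ 1.251 in

CN(III) from CN(II)=41: (23·41)/(10 + 0.13·41) = 94300/1533 ≈ 61.513
Max retention: S = 1000/(94300/1533) − 10 = 5900/943 in (≈ 6.257 in)
Ia = 0.2·(5900/943) = 1180/943 in ≈ 1.251 in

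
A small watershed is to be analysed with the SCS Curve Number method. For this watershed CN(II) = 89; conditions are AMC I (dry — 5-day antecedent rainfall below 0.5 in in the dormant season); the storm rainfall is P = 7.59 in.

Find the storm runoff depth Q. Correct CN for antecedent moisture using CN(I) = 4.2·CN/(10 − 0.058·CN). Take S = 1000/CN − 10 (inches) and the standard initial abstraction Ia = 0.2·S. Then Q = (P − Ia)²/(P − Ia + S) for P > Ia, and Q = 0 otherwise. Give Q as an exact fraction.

CN(I) from CN(II)=89: (4.2·89)/(10 − 0.058·89) = 186900/2419 ≈ 77.263
Retention S: 1000/CN − 10 with CN=77.263 → S = 5500/1869 ≈ 2.943 in
Initial abstraction Ia = S/5 = (5500/1869)/5 = 1100/1869 ≈ 0.589 in
P − Ia = 7.590 − 0.589 = 1308571/186900 ≈ 7.001 in (> 0, runoff occurs)
Q = (1308571/186900)²/((1308571/186900) + 5500/1869) = (1712358062041/34931610000)/(1858571/186900) = 155668914731/31578810900 in ≈ 4.930 in

Q = 155668914731/31578810900 in ≈ 4.930 in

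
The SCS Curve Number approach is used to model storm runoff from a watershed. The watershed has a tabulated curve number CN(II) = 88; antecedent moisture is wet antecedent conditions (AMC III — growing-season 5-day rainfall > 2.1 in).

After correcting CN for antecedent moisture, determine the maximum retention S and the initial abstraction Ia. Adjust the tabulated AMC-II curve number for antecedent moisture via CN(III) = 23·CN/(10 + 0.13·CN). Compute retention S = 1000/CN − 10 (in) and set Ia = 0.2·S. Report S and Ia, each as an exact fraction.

CN(III) from CN(II)=88: (23·88)/(10 + 0.13·88) = 6325/67 ≈ 94.403
Retention S: 1000/CN − 10 with CN=94.403 → S = 150/253 ≈ 0.593 in
Ia = 0.2·(150/253) = 30/253 in ≈ 0.119 in

S = 150/253 in ≈ 0.593 in; Ia = 30/253 in ≈ 0.119 in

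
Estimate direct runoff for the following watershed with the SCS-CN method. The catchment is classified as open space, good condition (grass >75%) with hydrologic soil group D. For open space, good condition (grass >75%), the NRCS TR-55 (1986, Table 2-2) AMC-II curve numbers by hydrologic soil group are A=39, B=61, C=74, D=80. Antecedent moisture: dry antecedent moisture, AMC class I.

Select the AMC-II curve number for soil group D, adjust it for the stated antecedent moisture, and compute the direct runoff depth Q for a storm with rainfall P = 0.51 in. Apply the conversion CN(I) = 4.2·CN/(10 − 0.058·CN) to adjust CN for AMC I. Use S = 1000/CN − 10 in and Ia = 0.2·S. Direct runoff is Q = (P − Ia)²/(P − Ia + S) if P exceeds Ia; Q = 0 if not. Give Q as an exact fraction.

Q = 0 in ≈ 0.000 in

NRCS table: open space, good condition (grass >75%), soil group D → CN(II) = 80
Adjust CN=80 to AMC I: 4.2·80/(10 − 0.058·80) → 336 ÷ (134/25) = 4200/67 ≈ 62.687
Max retention: S = 1000/(4200/67) − 10 = 125/21 in (≈ 5.952 in)
Ia = 0.2S: 0.2·5.952 = 1.190 in (exactly 25/21)
P = 0.510 ≤ Ia = 1.190 in: entire storm abstracted, Q = 0.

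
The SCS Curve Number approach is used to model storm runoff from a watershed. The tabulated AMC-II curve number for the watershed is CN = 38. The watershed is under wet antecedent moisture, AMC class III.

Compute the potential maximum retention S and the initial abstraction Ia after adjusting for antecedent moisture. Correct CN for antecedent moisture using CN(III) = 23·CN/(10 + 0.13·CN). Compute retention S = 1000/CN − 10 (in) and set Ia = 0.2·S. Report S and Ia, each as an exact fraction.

S = 3100/437 in ≈ 7.094 in; Ia = 620/437 in ≈ 1.419 in

Wet (AMC III): CN(III) = 23·38/(10 + 0.13·38) = 874/(747/50) = 43700/747 ≈ 58.501
Retention S: 1000/CN − 10 with CN=58.501 → S = 3100/437 ≈ 7.094 in
Ia = 0.2·(3100/437) = 620/437 in ≈ 1.419 in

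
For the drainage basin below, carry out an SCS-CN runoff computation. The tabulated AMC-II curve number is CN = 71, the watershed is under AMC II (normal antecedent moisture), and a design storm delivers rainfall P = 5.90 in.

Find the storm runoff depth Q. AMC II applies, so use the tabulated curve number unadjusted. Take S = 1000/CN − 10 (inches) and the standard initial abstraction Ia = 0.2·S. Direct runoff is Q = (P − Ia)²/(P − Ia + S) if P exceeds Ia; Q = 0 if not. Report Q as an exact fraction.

AMC II — tabulated CN = 71 applies directly.
S = 1000/71 − 10 = 290/71 in ≈ 4.085 in
Ia = 0.2S: 0.2·4.085 = 0.817 in (exactly 58/71)
Since P=5.900 > Ia=0.817: effective rainfall P−Ia = 3609/710 in
Q: (3609/710)² ÷ (6509/710) = 13024881/4621390 in (≈ 2.818 in)

Q = 13024881/4621390 in ≈ 2.818 in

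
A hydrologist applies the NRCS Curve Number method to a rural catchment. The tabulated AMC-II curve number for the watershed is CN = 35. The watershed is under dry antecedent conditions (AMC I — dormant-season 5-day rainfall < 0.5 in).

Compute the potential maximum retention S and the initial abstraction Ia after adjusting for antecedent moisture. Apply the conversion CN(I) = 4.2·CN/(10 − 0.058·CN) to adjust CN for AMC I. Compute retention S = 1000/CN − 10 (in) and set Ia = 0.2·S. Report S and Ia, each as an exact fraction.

Dry (AMC I): CN(I) = 4.2·35/(10 − 0.058·35) = 147/(797/100) = 14700/797 ≈ 18.444
Retention S: 1000/CN − 10 with CN=18.444 → S = 6500/147 ≈ 44.218 in
Ia = 0.2·(6500/147) = 1300/147 in ≈ 8.844 in

S = 6500/147 in ≈ 44.218 in; Ia = 1300/147 in ≈ 8.844 in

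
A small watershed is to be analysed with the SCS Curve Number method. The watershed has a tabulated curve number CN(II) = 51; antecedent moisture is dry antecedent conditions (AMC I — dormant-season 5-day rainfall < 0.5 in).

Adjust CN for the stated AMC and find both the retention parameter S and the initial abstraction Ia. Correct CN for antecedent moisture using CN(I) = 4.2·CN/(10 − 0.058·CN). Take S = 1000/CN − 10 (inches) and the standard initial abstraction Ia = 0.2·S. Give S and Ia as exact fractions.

Dry (AMC I): CN(I) = 4.2·51/(10 − 0.058·51) = (1071/5)/(3521/500) = 15300/503 ≈ 30.417
Retention S: 1000/CN − 10 with CN=30.417 → S = 3500/153 ≈ 22.876 in
Initial abstraction Ia = S/5 = (3500/153)/5 = 700/153 ≈ 4.575 in

S = 3500/153 in ≈ 22.876 in; Ia = 700/153 in ≈ 4.575 in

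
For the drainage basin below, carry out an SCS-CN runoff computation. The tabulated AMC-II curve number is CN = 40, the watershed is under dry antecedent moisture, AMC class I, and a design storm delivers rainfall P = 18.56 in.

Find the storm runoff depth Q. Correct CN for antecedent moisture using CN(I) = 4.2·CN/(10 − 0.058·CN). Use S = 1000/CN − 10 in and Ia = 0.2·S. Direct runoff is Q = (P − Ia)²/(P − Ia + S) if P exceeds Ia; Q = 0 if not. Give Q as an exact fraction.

Dry (AMC I): CN(I) = 4.2·40/(10 − 0.058·40) = 168/(192/25) = 175/8 ≈ 21.875
S = 1000/(175/8) − 10 = 250/7 in ≈ 35.714 in
Initial abstraction Ia = S/5 = (250/7)/5 = 50/7 ≈ 7.143 in
Excess rainfall: 18.560 − 7.143 = 11.417 in; P > Ia so Q > 0
Q: (1998/175)² ÷ (8248/175) = 998001/360850 in (≈ 2.766 in)

Q = 998001/360850 in ≈ 2.766 in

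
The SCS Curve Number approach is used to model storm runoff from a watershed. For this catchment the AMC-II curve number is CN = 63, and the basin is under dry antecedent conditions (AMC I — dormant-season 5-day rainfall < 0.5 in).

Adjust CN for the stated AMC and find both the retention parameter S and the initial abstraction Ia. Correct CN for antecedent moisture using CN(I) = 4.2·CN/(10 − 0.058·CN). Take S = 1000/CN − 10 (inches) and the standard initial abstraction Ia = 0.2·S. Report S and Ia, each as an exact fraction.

S = 18500/1323 in ≈ 13.983 in; Ia = 3700/1323 in ≈ 2.797 in

CN(I) from CN(II)=63: (4.2·63)/(10 − 0.058·63) = 132300/3173 ≈ 41.696
Retention S: 1000/CN − 10 with CN=41.696 → S = 18500/1323 ≈ 13.983 in
Ia = 0.2S: 0.2·13.983 = 2.797 in (exactly 3700/1323)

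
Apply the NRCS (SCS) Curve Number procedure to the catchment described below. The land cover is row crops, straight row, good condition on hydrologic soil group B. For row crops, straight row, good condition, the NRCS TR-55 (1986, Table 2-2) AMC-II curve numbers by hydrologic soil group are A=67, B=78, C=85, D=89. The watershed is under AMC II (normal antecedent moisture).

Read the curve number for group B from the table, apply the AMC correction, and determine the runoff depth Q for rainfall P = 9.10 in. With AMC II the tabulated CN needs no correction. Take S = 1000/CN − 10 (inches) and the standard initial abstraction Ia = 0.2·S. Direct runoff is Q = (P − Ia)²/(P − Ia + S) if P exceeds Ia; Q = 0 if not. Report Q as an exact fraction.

Q = 11082241/1727310 in ≈ 6.416 in

NRCS table: row crops, straight row, good condition, soil group B → CN(II) = 78
AMC II — tabulated CN = 78 applies directly.
S = 1000/78 − 10 = 110/39 in ≈ 2.821 in
Ia = 0.2S: 0.2·2.821 = 0.564 in (exactly 22/39)
P − Ia = 9.100 − 0.564 = 3329/390 ≈ 8.536 in (> 0, runoff occurs)
Runoff Q = (P−Ia)²/(P−Ia+S) = (8.536)²/(8.536+2.821) = 11082241/1727310 ≈ 6.416 in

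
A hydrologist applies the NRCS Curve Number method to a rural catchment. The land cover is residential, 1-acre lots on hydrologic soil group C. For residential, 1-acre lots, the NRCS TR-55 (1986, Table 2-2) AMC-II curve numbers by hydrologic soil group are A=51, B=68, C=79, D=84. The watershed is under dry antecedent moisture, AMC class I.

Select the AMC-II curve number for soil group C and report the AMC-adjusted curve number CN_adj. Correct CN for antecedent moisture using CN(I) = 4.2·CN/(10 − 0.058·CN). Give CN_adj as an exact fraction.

NRCS table: residential, 1-acre lots, soil group C → CN(II) = 79
Dry (AMC I): CN(I) = 4.2·79/(10 − 0.058·79) = (1659/5)/(2709/500) = 7900/129 ≈ 61.240

CN_adj = 7900/129 ≈ 61.240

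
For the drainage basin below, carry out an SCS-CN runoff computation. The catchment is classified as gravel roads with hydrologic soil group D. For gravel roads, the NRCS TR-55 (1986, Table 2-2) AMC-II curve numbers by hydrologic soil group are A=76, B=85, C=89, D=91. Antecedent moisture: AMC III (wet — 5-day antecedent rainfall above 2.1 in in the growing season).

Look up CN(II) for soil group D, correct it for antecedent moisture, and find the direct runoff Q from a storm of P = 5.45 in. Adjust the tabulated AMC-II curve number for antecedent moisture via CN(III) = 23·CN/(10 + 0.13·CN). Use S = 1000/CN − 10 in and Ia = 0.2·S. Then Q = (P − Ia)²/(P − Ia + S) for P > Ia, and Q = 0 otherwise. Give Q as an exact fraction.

Q = 50416864369/10152598820 in ≈ 4.966 in

NRCS table: gravel roads, soil group D → CN(II) = 91
Wet (AMC III): CN(III) = 23·91/(10 + 0.13·91) = 2093/(2183/100) = 209300/2183 ≈ 95.877
Retention S: 1000/CN − 10 with CN=95.877 → S = 900/2093 ≈ 0.430 in
Initial abstraction Ia = S/5 = (900/2093)/5 = 180/2093 ≈ 0.086 in
Excess rainfall: 5.450 − 0.086 = 5.364 in; P > Ia so Q > 0
Runoff Q = (P−Ia)²/(P−Ia+S) = (5.364)²/(5.364+0.430) = 50416864369/10152598820 ≈ 4.966 in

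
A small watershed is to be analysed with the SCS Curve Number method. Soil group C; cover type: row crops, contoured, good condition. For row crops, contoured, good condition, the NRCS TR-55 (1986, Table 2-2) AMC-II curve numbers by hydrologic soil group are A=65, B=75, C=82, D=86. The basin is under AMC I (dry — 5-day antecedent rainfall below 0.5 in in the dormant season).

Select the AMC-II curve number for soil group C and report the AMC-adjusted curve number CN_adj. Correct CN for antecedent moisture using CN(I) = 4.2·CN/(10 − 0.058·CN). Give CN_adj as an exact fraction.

CN_adj = 28700/437 ≈ 65.675

NRCS table: row crops, contoured, good condition, soil group C → CN(II) = 82
Adjust CN=82 to AMC I: 4.2·82/(10 − 0.058·82) → (1722/5) ÷ (1311/250) = 28700/437 ≈ 65.675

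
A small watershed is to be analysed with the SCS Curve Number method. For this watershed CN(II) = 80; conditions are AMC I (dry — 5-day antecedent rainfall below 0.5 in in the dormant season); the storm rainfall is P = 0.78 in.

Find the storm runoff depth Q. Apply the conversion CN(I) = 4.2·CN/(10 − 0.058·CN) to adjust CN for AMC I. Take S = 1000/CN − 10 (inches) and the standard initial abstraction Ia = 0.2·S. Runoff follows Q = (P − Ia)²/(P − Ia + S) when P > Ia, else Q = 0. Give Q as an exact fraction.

Q = 0 in ≈ 0.000 in

Dry (AMC I): CN(I) = 4.2·80/(10 − 0.058·80) = 336/(134/25) = 4200/67 ≈ 62.687
Max retention: S = 1000/(4200/67) − 10 = 125/21 in (≈ 5.952 in)
Ia = 0.2S: 0.2·5.952 = 1.190 in (exactly 25/21)
P = 0.780 ≤ Ia = 1.190 in: entire storm abstracted, Q = 0.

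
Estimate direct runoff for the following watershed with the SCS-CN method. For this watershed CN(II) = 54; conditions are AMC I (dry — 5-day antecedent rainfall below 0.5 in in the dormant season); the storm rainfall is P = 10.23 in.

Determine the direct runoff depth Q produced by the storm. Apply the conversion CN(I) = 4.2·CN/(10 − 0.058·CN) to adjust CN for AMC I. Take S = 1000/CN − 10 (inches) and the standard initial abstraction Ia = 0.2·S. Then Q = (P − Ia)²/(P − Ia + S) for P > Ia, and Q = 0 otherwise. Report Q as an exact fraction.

Q = 122528701681/85052324700 in ≈ 1.441 in

Adjust CN=54 to AMC I: 4.2·54/(10 − 0.058·54) → (1134/5) ÷ (1717/250) = 56700/1717 ≈ 33.023
Retention S: 1000/CN − 10 with CN=33.023 → S = 11500/567 ≈ 20.282 in
Ia = 0.2S: 0.2·20.282 = 4.056 in (exactly 2300/567)
Since P=10.230 > Ia=4.056: effective rainfall P−Ia = 350041/56700 in
Q = (350041/56700)²/((350041/56700) + 11500/567) = (122528701681/3214890000)/(1500041/56700) = 122528701681/85052324700 in ≈ 1.441 in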